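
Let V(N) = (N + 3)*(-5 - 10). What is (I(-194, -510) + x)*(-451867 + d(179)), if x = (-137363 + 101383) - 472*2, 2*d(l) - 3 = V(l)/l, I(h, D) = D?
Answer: 3027859927143/179 ≈ 1.6915e+10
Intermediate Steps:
V(N) = -45 - 15*N (V(N) = (3 + N)*(-15) = -45 - 15*N)
d(l) = 3/2 + (-45 - 15*l)/(2*l) (d(l) = 3/2 + ((-45 - 15*l)/l)/2 = 3/2 + (-45 - 15*l)/(2*l))
x = -36924 (x = -35980 - 944 = -36924)
(I(-194, -510) + x)*(-451867 + d(179)) = (-510 - 36924)*(-451867 + (-6 - 45/2/179)) = -37434*(-451867 + (-6 - 45/2*1/179)) = -37434*(-451867 + (-6 - 45/358)) = -37434*(-451867 - 2193/358) = -37434*(-161770579/358) = 3027859927143/179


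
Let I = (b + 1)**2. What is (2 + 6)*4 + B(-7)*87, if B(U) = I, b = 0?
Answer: 119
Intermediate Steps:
I = 1 (I = (0 + 1)**2 = 1**2 = 1)
B(U) = 1
(2 + 6)*4 + B(-7)*87 = (2 + 6)*4 + 1*87 = 8*4 + 87 = 32 + 87 = 119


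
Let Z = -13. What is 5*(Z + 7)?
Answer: -30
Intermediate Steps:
5*(Z + 7) = 5*(-13 + 7) = 5*(-6) = -30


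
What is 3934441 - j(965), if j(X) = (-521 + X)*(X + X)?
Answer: 3077521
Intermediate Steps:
j(X) = 2*X*(-521 + X) (j(X) = (-521 + X)*(2*X) = 2*X*(-521 + X))
3934441 - j(965) = 3934441 - 2*965*(-521 + 965) = 3934441 - 2*965*444 = 3934441 - 1*856920 = 3934441 - 856920 = 3077521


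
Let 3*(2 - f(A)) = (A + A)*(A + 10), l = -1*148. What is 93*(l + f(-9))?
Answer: -13020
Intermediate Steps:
l = -148
f(A) = 2 - 2*A*(10 + A)/3 (f(A) = 2 - (A + A)*(A + 10)/3 = 2 - 2*A*(10 + A)/3)
93*(l + f(-9)) = 93*(-148 + (2 - 20/3*(-9) - ⅔*(-9)²)) = 93*(-148 + (2 + 60 - ⅔*81)) = 93*(-148 + (2 + 60 - 54)) = 93*(-148 + 8) = 93*(-140) = -13020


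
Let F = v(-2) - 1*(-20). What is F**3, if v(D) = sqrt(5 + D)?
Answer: (20 + sqrt(3))**3 ≈ 10264.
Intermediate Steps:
F = 20 + sqrt(3) (F = sqrt(5 - 2) - 1*(-20) = sqrt(3) + 20 = 20 + sqrt(3) ≈ 21.732)
F**3 = (20 + sqrt(3))**3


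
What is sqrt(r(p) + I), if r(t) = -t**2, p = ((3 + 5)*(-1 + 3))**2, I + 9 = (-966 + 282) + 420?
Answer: I*sqrt(65809) ≈ 256.53*I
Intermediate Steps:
I = -273 (I = -9 + ((-966 + 282) + 420) = -9 + (-684 + 420) = -9 - 264 = -273)
p = 256 (p = (8*2)**2 = 16**2 = 256)
sqrt(r(p) + I) = sqrt(-1*256**2 - 273) = sqrt(-1*65536 - 273) = sqrt(-65536 - 273) = sqrt(-65809) = I*sqrt(65809)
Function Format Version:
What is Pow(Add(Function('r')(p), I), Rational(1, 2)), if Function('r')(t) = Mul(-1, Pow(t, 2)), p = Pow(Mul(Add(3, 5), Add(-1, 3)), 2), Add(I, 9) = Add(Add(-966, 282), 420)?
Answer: Mul(I, Pow(65809, Rational(1, 2))) ≈ Mul(256.53, I)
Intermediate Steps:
I = -273 (I = Add(-9, Add(Add(-966, 282), 420)) = Add(-9, Add(-684, 420)) = Add(-9, -264) = -273)
p = 256 (p = Pow(Mul(8, 2), 2) = Pow(16, 2) = 256)
Pow(Add(Function('r')(p), I), Rational(1, 2)) = Pow(Add(Mul(-1, Pow(256, 2)), -273), Rational(1, 2)) = Pow(Add(Mul(-1, 65536), -273), Rational(1, 2)) = Pow(Add(-65536, -273), Rational(1, 2)) = Pow(-65809, Rational(1, 2)) = Mul(I, Pow(65809, Rational(1, 2)))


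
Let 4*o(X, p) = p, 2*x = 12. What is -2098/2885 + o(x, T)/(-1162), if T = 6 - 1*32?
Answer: -4838247/6704740 ≈ -0.72162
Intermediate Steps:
x = 6 (x = (1/2)*12 = 6)
T = -26 (T = 6 - 32 = -26)
o(X, p) = p/4
-2098/2885 + o(x, T)/(-1162) = -2098/2885 + ((1/4)*(-26))/(-1162) = -2098*1/2885 - 13/2*(-1/1162) = -2098/2885 + 13/2324 = -4838247/6704740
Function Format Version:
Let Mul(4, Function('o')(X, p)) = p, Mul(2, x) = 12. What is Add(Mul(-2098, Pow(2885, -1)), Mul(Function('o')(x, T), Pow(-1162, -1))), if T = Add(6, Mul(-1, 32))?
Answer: Rational(-4838247, 6704740) ≈ -0.72162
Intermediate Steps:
x = 6 (x = Mul(Rational(1, 2), 12) = 6)
T = -26 (T = Add(6, -32) = -26)
Function('o')(X, p) = Mul(Rational(1, 4), p)
Add(Mul(-2098, Pow(2885, -1)), Mul(Function('o')(x, T), Pow(-1162, -1))) = Add(Mul(-2098, Pow(2885, -1)), Mul(Mul(Rational(1, 4), -26), Pow(-1162, -1))) = Add(Mul(-2098, Rational(1, 2885)), Mul(Rational(-13, 2), Rational(-1, 1162))) = Add(Rational(-2098, 2885), Rational(13, 2324)) = Rational(-4838247, 6704740)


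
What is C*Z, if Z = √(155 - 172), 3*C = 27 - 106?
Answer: -79*I*√17/3 ≈ -108.58*I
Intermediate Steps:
C = -79/3 (C = (27 - 106)/3 = (⅓)*(-79) = -79/3 ≈ -26.333)
Z = I*√17 (Z = √(-17) = I*√17 ≈ 4.1231*I)
C*Z = -79*I*√17/3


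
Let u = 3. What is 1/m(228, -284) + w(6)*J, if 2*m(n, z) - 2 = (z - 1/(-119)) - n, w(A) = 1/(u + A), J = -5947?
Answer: -360919625/546201 ≈ -660.78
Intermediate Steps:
w(A) = 1/(3 + A)
m(n, z) = 239/238 + z/2 - n/2 (m(n, z) = 1 + ((z - 1/(-119)) - n)/2 = 1 + ((z - 1*(-1/119)) - n)/2 = 1 + ((z + 1/119) - n)/2 = 1 + ((1/119 + z) - n)/2 = 1 + (1/119 + z - n)/2 = 1 + (1/238 + z/2 - n/2) = 239/238 + z/2 - n/2)
1/m(228, -284) + w(6)*J = 1/(239/238 + (½)*(-284) - ½*228) - 5947/(3 + 6) = 1/(239/238 - 142 - 114) - 5947/9 = 1/(-60689/238) + (⅑)*(-5947) = -238/60689 - 5947/9 = -360919625/546201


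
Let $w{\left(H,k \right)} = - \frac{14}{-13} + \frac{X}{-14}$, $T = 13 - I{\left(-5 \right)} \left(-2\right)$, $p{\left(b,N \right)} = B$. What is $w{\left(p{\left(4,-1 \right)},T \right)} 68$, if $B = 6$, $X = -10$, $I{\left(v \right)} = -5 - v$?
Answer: $\frac{11084}{91} \approx 121.8$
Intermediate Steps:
$p{\left(b,N \right)} = 6$
$T = 13$ ($T = 13 - \left(-5 - -5\right) \left(-2\right) = 13 - \left(-5 + 5\right) \left(-2\right) = 13 - 0 \left(-2\right) = 13 - 0 = 13 + 0 = 13$)
$w{\left(H,k \right)} = \frac{163}{91}$ ($w{\left(H,k \right)} = - \frac{14}{-13} - \frac{10}{-14} = \left(-14\right) \left(- \frac{1}{13}\right) - - \frac{5}{7} = \frac{14}{13} + \frac{5}{7} = \frac{163}{91}$)
$w{\left(p{\left(4,-1 \right)},T \right)} 68 = \frac{163}{91} \cdot 68 = \frac{11084}{91}$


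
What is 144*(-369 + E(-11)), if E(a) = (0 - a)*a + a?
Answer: -72144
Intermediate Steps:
E(a) = a - a² (E(a) = (-a)*a + a = -a² + a = a - a²)
144*(-369 + E(-11)) = 144*(-369 - 11*(1 - 1*(-11))) = 144*(-369 - 11*(1 + 11)) = 144*(-369 - 11*12) = 144*(-369 - 132) = 144*(-501) = -72144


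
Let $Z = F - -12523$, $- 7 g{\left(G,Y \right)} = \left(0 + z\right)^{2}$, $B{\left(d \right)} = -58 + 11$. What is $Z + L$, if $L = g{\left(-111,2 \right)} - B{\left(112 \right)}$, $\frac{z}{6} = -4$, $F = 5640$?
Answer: $\frac{126894}{7} \approx 18128.0$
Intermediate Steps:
$z = -24$ ($z = 6 \left(-4\right) = -24$)
$B{\left(d \right)} = -47$
$g{\left(G,Y \right)} = - \frac{576}{7}$ ($g{\left(G,Y \right)} = - \frac{\left(0 - 24\right)^{2}}{7} = - \frac{\left(-24\right)^{2}}{7} = \left(- \frac{1}{7}\right) 576 = - \frac{576}{7}$)
$L = - \frac{247}{7}$ ($L = - \frac{576}{7} - -47 = - \frac{576}{7} + 47 = - \frac{247}{7} \approx -35.286$)
$Z = 18163$ ($Z = 5640 - -12523 = 5640 + 12523 = 18163$)
$Z + L = 18163 - \frac{247}{7} = \frac{126894}{7}$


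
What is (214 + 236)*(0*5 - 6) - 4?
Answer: -2704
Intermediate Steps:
(214 + 236)*(0*5 - 6) - 4 = 450*(0 - 6) - 4 = 450*(-6) - 4 = -2700 - 4 = -2704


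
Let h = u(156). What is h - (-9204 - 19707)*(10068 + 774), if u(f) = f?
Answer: 313453218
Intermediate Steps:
h = 156
h - (-9204 - 19707)*(10068 + 774) = 156 - (-9204 - 19707)*(10068 + 774) = 156 - (-28911)*10842 = 156 - 1*(-313453062) = 156 + 313453062 = 313453218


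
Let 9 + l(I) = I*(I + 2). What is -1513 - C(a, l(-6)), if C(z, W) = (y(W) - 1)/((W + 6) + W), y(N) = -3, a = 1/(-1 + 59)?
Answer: -13616/9 ≈ -1512.9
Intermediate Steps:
l(I) = -9 + I*(2 + I) (l(I) = -9 + I*(I + 2) = -9 + I*(2 + I))
a = 1/58 ≈ 0.017241
C(z, W) = -4/(6 + 2*W) (C(z, W) = (-3 - 1)/((W + 6) + W) = -4/((6 + W) + W) = -4/(6 + 2*W))
-1513 - C(a, l(-6)) = -1513 - (-2)/(3 + (-9 + (-6)**2 + 2*(-6))) = -1513 - (-2)/(3 + (-9 + 36 - 12)) = -1513 - (-2)/(3 + 15) = -1513 - (-2)/18 = -1513 - 1*(-1/9) = -1513 + 1/9 = -13616/9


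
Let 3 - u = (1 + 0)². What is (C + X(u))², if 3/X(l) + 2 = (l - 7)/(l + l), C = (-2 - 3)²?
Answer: 97969/169 ≈ 579.70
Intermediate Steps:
C = 25 (C = (-5)² = 25)
u = 2 (u = 3 - (1 + 0)² = 3 - 1*1² = 3 - 1*1 = 3 - 1 = 2)
X(l) = 3/(-2 + (-7 + l)/(2*l)) (X(l) = 3/(-2 + (l - 7)/(l + l)) = 3/(-2 + (-7 + l)/((2*l))) = 3/(-2 + (-7 + l)*(1/(2*l))) = 3/(-2 + (-7 + l)/(2*l)))
(C + X(u))² = (25 - 6*2/(7 + 3*2))² = (25 - 6*2/(7 + 6))² = (25 - 6*2/13)² = (25 - 6*2*1/13)² = (25 - 12/13)² = (313/13)² = 97969/169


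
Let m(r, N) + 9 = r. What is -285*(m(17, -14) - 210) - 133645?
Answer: -76075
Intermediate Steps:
m(r, N) = -9 + r
-285*(m(17, -14) - 210) - 133645 = -285*((-9 + 17) - 210) - 133645 = -285*(8 - 210) - 133645 = -285*(-202) - 133645 = 57570 - 133645 = -76075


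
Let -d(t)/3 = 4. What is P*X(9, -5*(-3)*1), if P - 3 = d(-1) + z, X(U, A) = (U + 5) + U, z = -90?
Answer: -2277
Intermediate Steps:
d(t) = -12 (d(t) = -3*4 = -12)
X(U, A) = 5 + 2*U (X(U, A) = (5 + U) + U = 5 + 2*U)
P = -99 (P = 3 + (-12 - 90) = 3 - 102 = -99)
P*X(9, -5*(-3)*1) = -99*(5 + 2*9) = -99*(5 + 18) = -99*23 = -2277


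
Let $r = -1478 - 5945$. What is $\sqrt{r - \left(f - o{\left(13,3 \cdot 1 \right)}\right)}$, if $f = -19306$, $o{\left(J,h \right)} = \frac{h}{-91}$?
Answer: $\frac{45 \sqrt{48594}}{91} \approx 109.01$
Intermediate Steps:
$o{\left(J,h \right)} = - \frac{h}{91}$ ($o{\left(J,h \right)} = h \left(- \frac{1}{91}\right) = - \frac{h}{91}$)
$r = -7423$ ($r = -1478 - 5945 = -7423$)
$\sqrt{r - \left(f - o{\left(13,3 \cdot 1 \right)}\right)} = \sqrt{-7423 - \left(-19306 + \frac{3 \cdot 1}{91}\right)} = \sqrt{-7423 + \left(\left(- \frac{1}{91}\right) 3 + 19306\right)} = \sqrt{-7423 + \left(- \frac{3}{91} + 19306\right)} = \sqrt{-7423 + \frac{1756843}{91}} = \sqrt{\frac{1081350}{91}} = \frac{45 \sqrt{48594}}{91}$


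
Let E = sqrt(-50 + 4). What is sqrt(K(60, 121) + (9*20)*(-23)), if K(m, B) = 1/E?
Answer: sqrt(-8760240 - 46*I*sqrt(46))/46 ≈ 0.0011458 - 64.343*I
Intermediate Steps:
E = I*sqrt(46) (E = sqrt(-46) = I*sqrt(46) ≈ 6.7823*I)
K(m, B) = -I*sqrt(46)/46 (K(m, B) = 1/(I*sqrt(46)) = -I*sqrt(46)/46)
sqrt(K(60, 121) + (9*20)*(-23)) = sqrt(-I*sqrt(46)/46 + (9*20)*(-23)) = sqrt(-I*sqrt(46)/46 + 180*(-23)) = sqrt(-I*sqrt(46)/46 - 4140) = sqrt(-4140 - I*sqrt(46)/46)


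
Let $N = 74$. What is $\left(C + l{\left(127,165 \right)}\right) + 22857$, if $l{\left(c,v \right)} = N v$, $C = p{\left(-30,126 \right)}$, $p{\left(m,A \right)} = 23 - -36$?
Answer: $35126$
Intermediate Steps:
$p{\left(m,A \right)} = 59$ ($p{\left(m,A \right)} = 23 + 36 = 59$)
$C = 59$
$l{\left(c,v \right)} = 74 v$
$\left(C + l{\left(127,165 \right)}\right) + 22857 = \left(59 + 74 \cdot 165\right) + 22857 = \left(59 + 12210\right) + 22857 = 12269 + 22857 = 35126$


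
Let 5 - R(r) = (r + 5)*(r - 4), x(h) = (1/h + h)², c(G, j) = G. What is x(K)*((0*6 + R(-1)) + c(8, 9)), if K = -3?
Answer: 1100/3 ≈ 366.67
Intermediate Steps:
x(h) = (h + 1/h)²
R(r) = 5 - (-4 + r)*(5 + r) (R(r) = 5 - (r + 5)*(r - 4) = 5 - (5 + r)*(-4 + r) = 5 - (-4 + r)*(5 + r))
x(K)*((0*6 + R(-1)) + c(8, 9)) = ((1 + (-3)²)²/(-3)²)*((0*6 + (25 - 1*(-1) - 1*(-1)²)) + 8) = ((1 + 9)²/9)*((0 + (25 + 1 - 1*1)) + 8) = ((⅑)*10²)*((0 + (25 + 1 - 1)) + 8) = ((⅑)*100)*((0 + 25) + 8) = 100*(25 + 8)/9 = (100/9)*33 = 1100/3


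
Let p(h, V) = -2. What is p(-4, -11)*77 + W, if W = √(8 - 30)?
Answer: -154 + I*√22 ≈ -154.0 + 4.6904*I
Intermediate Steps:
W = I*√22 (W = √(-22) = I*√22 ≈ 4.6904*I)
p(-4, -11)*77 + W = -2*77 + I*√22 = -154 + I*√22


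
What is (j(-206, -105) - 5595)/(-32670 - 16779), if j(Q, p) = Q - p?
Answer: 5696/49449 ≈ 0.11519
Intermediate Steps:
(j(-206, -105) - 5595)/(-32670 - 16779) = ((-206 - 1*(-105)) - 5595)/(-32670 - 16779) = ((-206 + 105) - 5595)/(-49449) = (-101 - 5595)*(-1/49449) = -5696*(-1/49449) = 5696/49449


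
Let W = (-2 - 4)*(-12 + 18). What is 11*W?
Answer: -396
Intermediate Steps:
W = -36 (W = -6*6 = -36)
11*W = 11*(-36) = -396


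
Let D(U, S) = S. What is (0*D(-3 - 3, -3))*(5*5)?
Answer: 0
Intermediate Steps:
(0*D(-3 - 3, -3))*(5*5) = (0*(-3))*(5*5) = 0*25 = 0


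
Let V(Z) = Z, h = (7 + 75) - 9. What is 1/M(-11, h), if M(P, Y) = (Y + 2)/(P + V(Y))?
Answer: 62/75 ≈ 0.82667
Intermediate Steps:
h = 73 (h = 82 - 9 = 73)
M(P, Y) = (2 + Y)/(P + Y) (M(P, Y) = (Y + 2)/(P + Y) = (2 + Y)/(P + Y))
1/M(-11, h) = 1/((2 + 73)/(-11 + 73)) = 1/(75/62) = 62/75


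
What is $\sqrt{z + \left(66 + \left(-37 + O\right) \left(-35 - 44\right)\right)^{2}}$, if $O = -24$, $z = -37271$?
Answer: $\sqrt{23825954} \approx 4881.2$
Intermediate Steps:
$\sqrt{z + \left(66 + \left(-37 + O\right) \left(-35 - 44\right)\right)^{2}} = \sqrt{-37271 + \left(66 + \left(-37 - 24\right) \left(-35 - 44\right)\right)^{2}} = \sqrt{-37271 + \left(66 - -4819\right)^{2}} = \sqrt{-37271 + \left(66 + 4819\right)^{2}} = \sqrt{-37271 + 4885^{2}} = \sqrt{-37271 + 23863225} = \sqrt{23825954}$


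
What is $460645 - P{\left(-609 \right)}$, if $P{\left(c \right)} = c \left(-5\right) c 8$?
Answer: $15295885$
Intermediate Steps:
$P{\left(c \right)} = - 40 c^{2}$ ($P{\left(c \right)} = - 5 c c 8 = - 5 c^{2} \cdot 8 = - 40 c^{2}$)
$460645 - P{\left(-609 \right)} = 460645 - - 40 \left(-609\right)^{2} = 460645 - \left(-40\right) 370881 = 460645 - -14835240 = 460645 + 14835240 = 15295885$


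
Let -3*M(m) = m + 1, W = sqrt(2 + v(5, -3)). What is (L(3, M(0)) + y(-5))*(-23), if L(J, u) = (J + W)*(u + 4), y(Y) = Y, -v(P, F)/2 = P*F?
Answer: -138 - 1012*sqrt(2)/3 ≈ -615.06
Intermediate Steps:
v(P, F) = -2*F*P (v(P, F) = -2*P*F = -2*F*P)
W = 4*sqrt(2) (W = sqrt(2 - 2*(-3)*5) = sqrt(2 + 30) = sqrt(32) = 4*sqrt(2) ≈ 5.6569)
M(m) = -1/3 - m/3 (M(m) = -(m + 1)/3 = -(1 + m)/3 = -1/3 - m/3)
L(J, u) = (4 + u)*(J + 4*sqrt(2)) (L(J, u) = (J + 4*sqrt(2))*(u + 4) = (J + 4*sqrt(2))*(4 + u) = (4 + u)*(J + 4*sqrt(2)))
(L(3, M(0)) + y(-5))*(-23) = ((4*3 + 16*sqrt(2) + 3*(-1/3 - 1/3*0) + 4*(-1/3 - 1/3*0)*sqrt(2)) - 5)*(-23) = ((12 + 16*sqrt(2) + 3*(-1/3 + 0) + 4*(-1/3 + 0)*sqrt(2)) - 5)*(-23) = ((12 + 16*sqrt(2) + 3*(-1/3) + 4*(-1/3)*sqrt(2)) - 5)*(-23) = ((12 + 16*sqrt(2) - 1 - 4*sqrt(2)/3) - 5)*(-23) = ((11 + 44*sqrt(2)/3) - 5)*(-23) = (6 + 44*sqrt(2)/3)*(-23) = -138 - 1012*sqrt(2)/3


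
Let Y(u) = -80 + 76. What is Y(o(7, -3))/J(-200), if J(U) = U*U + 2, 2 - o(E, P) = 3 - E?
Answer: -2/20001 ≈ -9.9995e-5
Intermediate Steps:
o(E, P) = -1 + E (o(E, P) = 2 - (3 - E) = 2 + (-3 + E) = -1 + E)
Y(u) = -4
J(U) = 2 + U² (J(U) = U² + 2 = 2 + U²)
Y(o(7, -3))/J(-200) = -4/(2 + (-200)²) = -4/(2 + 40000) = -4/40002 = -4*1/40002 = -2/20001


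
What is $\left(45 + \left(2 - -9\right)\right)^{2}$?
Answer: $3136$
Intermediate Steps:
$\left(45 + \left(2 - -9\right)\right)^{2} = \left(45 + \left(2 + 9\right)\right)^{2} = \left(45 + 11\right)^{2} = 56^{2} = 3136$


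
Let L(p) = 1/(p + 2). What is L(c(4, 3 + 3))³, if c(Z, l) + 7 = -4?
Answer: -1/729 ≈ -0.0013717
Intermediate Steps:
c(Z, l) = -11 (c(Z, l) = -7 - 4 = -11)
L(p) = 1/(2 + p)
L(c(4, 3 + 3))³ = (1/(2 - 11))³ = (1/(-9))³ = (-⅑)³ = -1/729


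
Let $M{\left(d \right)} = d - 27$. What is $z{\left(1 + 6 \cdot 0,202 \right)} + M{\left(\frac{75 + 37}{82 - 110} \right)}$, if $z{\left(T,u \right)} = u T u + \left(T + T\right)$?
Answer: $40775$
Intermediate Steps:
$M{\left(d \right)} = -27 + d$
$z{\left(T,u \right)} = 2 T + T u^{2}$ ($z{\left(T,u \right)} = T u u + 2 T = T u^{2} + 2 T = 2 T + T u^{2}$)
$z{\left(1 + 6 \cdot 0,202 \right)} + M{\left(\frac{75 + 37}{82 - 110} \right)} = \left(1 + 6 \cdot 0\right) \left(2 + 202^{2}\right) - \left(27 - \frac{75 + 37}{82 - 110}\right) = \left(1 + 0\right) \left(2 + 40804\right) - \left(27 - \frac{112}{-28}\right) = 1 \cdot 40806 + \left(-27 + 112 \left(- \frac{1}{28}\right)\right) = 40806 - 31 = 40775$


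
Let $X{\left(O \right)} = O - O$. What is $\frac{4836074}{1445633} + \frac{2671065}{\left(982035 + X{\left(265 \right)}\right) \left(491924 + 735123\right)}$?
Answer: $\frac{129499733918408375}{38710938830994073} \approx 3.3453$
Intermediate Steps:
$X{\left(O \right)} = 0$
$\frac{4836074}{1445633} + \frac{2671065}{\left(982035 + X{\left(265 \right)}\right) \left(491924 + 735123\right)} = \frac{4836074}{1445633} + \frac{2671065}{\left(982035 + 0\right) \left(491924 + 735123\right)} = 4836074 \cdot \frac{1}{1445633} + \frac{2671065}{982035 \cdot 1227047} = \frac{4836074}{1445633} + \frac{2671065}{1205003100645} = \frac{4836074}{1445633} + 2671065 \cdot \frac{1}{1205003100645} = \frac{4836074}{1445633} + \frac{59357}{26777846681} = \frac{129499733918408375}{38710938830994073}$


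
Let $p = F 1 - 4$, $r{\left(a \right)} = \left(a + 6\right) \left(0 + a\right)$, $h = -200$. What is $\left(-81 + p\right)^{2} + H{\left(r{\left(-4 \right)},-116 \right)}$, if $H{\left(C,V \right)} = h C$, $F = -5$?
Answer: $9700$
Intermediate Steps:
$r{\left(a \right)} = a \left(6 + a\right)$ ($r{\left(a \right)} = \left(6 + a\right) a = a \left(6 + a\right)$)
$H{\left(C,V \right)} = - 200 C$
$p = -9$ ($p = \left(-5\right) 1 - 4 = -5 - 4 = -9$)
$\left(-81 + p\right)^{2} + H{\left(r{\left(-4 \right)},-116 \right)} = \left(-81 - 9\right)^{2} - 200 \left(- 4 \left(6 - 4\right)\right) = \left(-90\right)^{2} - 200 \left(\left(-4\right) 2\right) = 8100 - -1600 = 8100 + 1600 = 9700$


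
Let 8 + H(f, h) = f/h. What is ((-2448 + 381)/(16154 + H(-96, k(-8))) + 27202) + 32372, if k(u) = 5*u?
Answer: 1603371191/26914 ≈ 59574.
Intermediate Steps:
H(f, h) = -8 + f/h
((-2448 + 381)/(16154 + H(-96, k(-8))) + 27202) + 32372 = ((-2448 + 381)/(16154 + (-8 - 96/(5*(-8)))) + 27202) + 32372 = (-2067/(16154 + (-8 - 96/(-40))) + 27202) + 32372 = (-2067/(16154 + (-8 - 96*(-1/40))) + 27202) + 32372 = (-2067/(16154 + (-8 + 12/5)) + 27202) + 32372 = (-2067/(16154 - 28/5) + 27202) + 32372 = (-2067/80742/5 + 27202) + 32372 = (-2067*5/80742 + 27202) + 32372 = (-3445/26914 + 27202) + 32372 = 732111183/26914 + 32372 = 1603371191/26914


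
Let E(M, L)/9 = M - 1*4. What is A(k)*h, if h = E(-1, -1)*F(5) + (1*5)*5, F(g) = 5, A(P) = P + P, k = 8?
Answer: -3200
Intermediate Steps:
E(M, L) = -36 + 9*M (E(M, L) = 9*(M - 1*4) = 9*(M - 4) = 9*(-4 + M) = -36 + 9*M)
A(P) = 2*P
h = -200 (h = (-36 + 9*(-1))*5 + (1*5)*5 = (-36 - 9)*5 + 5*5 = -45*5 + 25 = -225 + 25 = -200)
A(k)*h = (2*8)*(-200) = 16*(-200) = -3200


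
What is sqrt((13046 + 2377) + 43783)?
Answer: sqrt(59206) ≈ 243.32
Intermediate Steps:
sqrt((13046 + 2377) + 43783) = sqrt(15423 + 43783) = sqrt(59206)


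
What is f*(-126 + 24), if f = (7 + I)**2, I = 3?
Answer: -10200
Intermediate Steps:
f = 100 (f = (7 + 3)**2 = 10**2 = 100)
f*(-126 + 24) = 100*(-126 + 24) = 100*(-102) = -10200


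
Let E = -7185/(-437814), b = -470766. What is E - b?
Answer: 68702650903/145938 ≈ 4.7077e+5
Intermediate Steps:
E = 2395/145938 (E = -7185*(-1/437814) = 2395/145938 ≈ 0.016411)
E - b = 2395/145938 - 1*(-470766) = 2395/145938 + 470766 = 68702650903/145938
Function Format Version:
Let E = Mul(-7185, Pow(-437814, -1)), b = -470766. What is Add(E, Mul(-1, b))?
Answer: Rational(68702650903, 145938) ≈ 4.7077e+5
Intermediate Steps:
E = Rational(2395, 145938) (E = Mul(-7185, Rational(-1, 437814)) = Rational(2395, 145938) ≈ 0.016411)
Add(E, Mul(-1, b)) = Add(Rational(2395, 145938), Mul(-1, -470766)) = Add(Rational(2395, 145938), 470766) = Rational(68702650903, 145938)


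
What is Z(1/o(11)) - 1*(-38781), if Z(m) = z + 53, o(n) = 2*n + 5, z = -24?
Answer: 38810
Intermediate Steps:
o(n) = 5 + 2*n
Z(m) = 29 (Z(m) = -24 + 53 = 29)
Z(1/o(11)) - 1*(-38781) = 29 - 1*(-38781) = 29 + 38781 = 38810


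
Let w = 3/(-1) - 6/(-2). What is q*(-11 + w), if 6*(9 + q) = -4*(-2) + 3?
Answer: 473/6 ≈ 78.833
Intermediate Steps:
w = 0 (w = 3*(-1) - 6*(-1/2) = -3 + 3 = 0)
q = -43/6 (q = -9 + (-4*(-2) + 3)/6 = -9 + (8 + 3)/6 = -9 + (1/6)*11 = -9 + 11/6 = -43/6 ≈ -7.1667)
q*(-11 + w) = -43*(-11 + 0)/6 = -43/6*(-11) = 473/6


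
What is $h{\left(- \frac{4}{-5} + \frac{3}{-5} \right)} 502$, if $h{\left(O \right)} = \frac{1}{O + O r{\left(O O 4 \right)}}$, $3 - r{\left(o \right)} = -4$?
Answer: $\frac{1255}{4} \approx 313.75$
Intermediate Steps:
$r{\left(o \right)} = 7$ ($r{\left(o \right)} = 3 - -4 = 3 + 4 = 7$)
$h{\left(O \right)} = \frac{1}{8 O}$ ($h{\left(O \right)} = \frac{1}{O + O 7} = \frac{1}{O + 7 O} = \frac{1}{8 O}$)
$h{\left(- \frac{4}{-5} + \frac{3}{-5} \right)} 502 = \frac{1}{8 \left(- \frac{4}{-5} + \frac{3}{-5}\right)} 502 = \frac{1}{8 \left(\left(-4\right) \left(- \frac{1}{5}\right) + 3 \left(- \frac{1}{5}\right)\right)} 502 = \frac{1}{8 \left(\frac{4}{5} - \frac{3}{5}\right)} 502 = \frac{\frac{1}{\frac{1}{5}}}{8} \cdot 502 = \frac{1}{8} \cdot 5 \cdot 502 = \frac{5}{8} \cdot 502 = \frac{1255}{4}$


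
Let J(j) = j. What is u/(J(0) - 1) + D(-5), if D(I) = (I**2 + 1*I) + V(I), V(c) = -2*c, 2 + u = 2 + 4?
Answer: 26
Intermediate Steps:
u = 4 (u = -2 + (2 + 4) = -2 + 6 = 4)
D(I) = I**2 - I (D(I) = (I**2 + 1*I) - 2*I = (I**2 + I) - 2*I = (I + I**2) - 2*I = I**2 - I)
u/(J(0) - 1) + D(-5) = 4/(0 - 1) - 5*(-1 - 5) = 4/(-1) - 5*(-6) = 4*(-1) + 30 = -4 + 30 = 26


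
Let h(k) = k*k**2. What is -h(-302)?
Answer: 27543608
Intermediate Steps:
h(k) = k**3
-h(-302) = -1*(-302)**3 = -1*(-27543608) = 27543608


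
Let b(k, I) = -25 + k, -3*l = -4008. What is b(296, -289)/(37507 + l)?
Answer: 271/38843 ≈ 0.0069768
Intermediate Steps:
l = 1336 (l = -1/3*(-4008) = 1336)
b(296, -289)/(37507 + l) = (-25 + 296)/(37507 + 1336) = 271/38843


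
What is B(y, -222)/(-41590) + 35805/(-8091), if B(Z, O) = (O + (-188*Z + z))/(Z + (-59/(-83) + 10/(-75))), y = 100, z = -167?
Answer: -400589390863/90616732854 ≈ -4.4207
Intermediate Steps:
B(Z, O) = (-167 + O - 188*Z)/(719/1245 + Z) (B(Z, O) = (O + (-188*Z - 167))/(Z + (-59/(-83) + 10/(-75))) = (O + (-167 - 188*Z))/(Z + (-59*(-1/83) + 10*(-1/75))) = (-167 + O - 188*Z)/(Z + (59/83 - 2/15)) = (-167 + O - 188*Z)/(Z + 719/1245) = (-167 + O - 188*Z)/(719/1245 + Z))
B(y, -222)/(-41590) + 35805/(-8091) = (1245*(-167 - 222 - 188*100)/(719 + 1245*100))/(-41590) + 35805/(-8091) = (1245*(-167 - 222 - 18800)/(719 + 124500))*(-1/41590) + 35805*(-1/8091) = (1245*(-19189)/125219)*(-1/41590) - 385/87 = (1245*(1/125219)*(-19189))*(-1/41590) - 385/87 = -23890305/125219*(-1/41590) - 385/87 = 4778061/1041571642 - 385/87 = -400589390863/90616732854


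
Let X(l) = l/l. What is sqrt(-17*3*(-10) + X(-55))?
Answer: sqrt(511) ≈ 22.605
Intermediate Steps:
X(l) = 1
sqrt(-17*3*(-10) + X(-55)) = sqrt(-17*3*(-10) + 1) = sqrt(-51*(-10) + 1) = sqrt(510 + 1) = sqrt(511)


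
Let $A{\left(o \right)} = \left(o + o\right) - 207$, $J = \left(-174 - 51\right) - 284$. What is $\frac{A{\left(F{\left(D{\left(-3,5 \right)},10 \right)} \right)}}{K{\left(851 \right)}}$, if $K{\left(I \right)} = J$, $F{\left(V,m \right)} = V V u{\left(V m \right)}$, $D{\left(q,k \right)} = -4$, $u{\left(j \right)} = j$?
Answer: $\frac{1487}{509} \approx 2.9214$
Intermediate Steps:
$J = -509$ ($J = -225 - 284 = -509$)
$F{\left(V,m \right)} = m V^{3}$ ($F{\left(V,m \right)} = V V V m = V^{2} V m = m V^{3}$)
$A{\left(o \right)} = -207 + 2 o$ ($A{\left(o \right)} = 2 o - 207 = -207 + 2 o$)
$K{\left(I \right)} = -509$
$\frac{A{\left(F{\left(D{\left(-3,5 \right)},10 \right)} \right)}}{K{\left(851 \right)}} = \frac{-207 + 2 \cdot 10 \left(-4\right)^{3}}{-509} = \left(-207 + 2 \cdot 10 \left(-64\right)\right) \left(- \frac{1}{509}\right) = \left(-207 + 2 \left(-640\right)\right) \left(- \frac{1}{509}\right) = \left(-207 - 1280\right) \left(- \frac{1}{509}\right) = \left(-1487\right) \left(- \frac{1}{509}\right) = \frac{1487}{509}$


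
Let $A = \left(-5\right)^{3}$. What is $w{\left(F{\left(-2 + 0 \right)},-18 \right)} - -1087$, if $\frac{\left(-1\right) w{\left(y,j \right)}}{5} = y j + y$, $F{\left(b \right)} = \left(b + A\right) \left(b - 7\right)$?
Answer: $98242$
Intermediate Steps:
$A = -125$
$F{\left(b \right)} = \left(-125 + b\right) \left(-7 + b\right)$ ($F{\left(b \right)} = \left(b - 125\right) \left(b - 7\right) = \left(-125 + b\right) \left(-7 + b\right)$)
$w{\left(y,j \right)} = - 5 y - 5 j y$ ($w{\left(y,j \right)} = - 5 \left(y j + y\right) = - 5 \left(j y + y\right) = - 5 \left(y + j y\right) = - 5 y - 5 j y$)
$w{\left(F{\left(-2 + 0 \right)},-18 \right)} - -1087 = - 5 \left(875 + \left(-2 + 0\right)^{2} - 132 \left(-2 + 0\right)\right) \left(1 - 18\right) - -1087 = \left(-5\right) \left(875 + \left(-2\right)^{2} - -264\right) \left(-17\right) + 1087 = \left(-5\right) \left(875 + 4 + 264\right) \left(-17\right) + 1087 = \left(-5\right) 1143 \left(-17\right) + 1087 = 97155 + 1087 = 98242$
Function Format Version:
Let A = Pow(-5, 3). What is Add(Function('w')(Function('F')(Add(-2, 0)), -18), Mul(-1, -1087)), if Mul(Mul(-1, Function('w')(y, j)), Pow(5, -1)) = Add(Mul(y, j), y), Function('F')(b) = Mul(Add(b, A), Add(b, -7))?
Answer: 98242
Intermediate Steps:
A = -125
Function('F')(b) = Mul(Add(-125, b), Add(-7, b)) (Function('F')(b) = Mul(Add(b, -125), Add(b, -7)) = Mul(Add(-125, b), Add(-7, b)))
Function('w')(y, j) = Add(Mul(-5, y), Mul(-5, j, y)) (Function('w')(y, j) = Mul(-5, Add(Mul(y, j), y)) = Mul(-5, Add(Mul(j, y), y)) = Mul(-5, Add(y, Mul(j, y))) = Add(Mul(-5, y), Mul(-5, j, y)))
Add(Function('w')(Function('F')(Add(-2, 0)), -18), Mul(-1, -1087)) = Add(Mul(-5, Add(875, Pow(Add(-2, 0), 2), Mul(-132, Add(-2, 0))), Add(1, -18)), Mul(-1, -1087)) = Add(Mul(-5, Add(875, Pow(-2, 2), Mul(-132, -2)), -17), 1087) = Add(Mul(-5, Add(875, 4, 264), -17), 1087) = Add(Mul(-5, 1143, -17), 1087) = Add(97155, 1087) = 98242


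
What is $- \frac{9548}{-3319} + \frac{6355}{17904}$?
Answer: $\frac{192039637}{59423376} \approx 3.2317$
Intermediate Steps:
$- \frac{9548}{-3319} + \frac{6355}{17904} = \left(-9548\right) \left(- \frac{1}{3319}\right) + 6355 \cdot \frac{1}{17904} = \frac{9548}{3319} + \frac{6355}{17904} = \frac{192039637}{59423376}$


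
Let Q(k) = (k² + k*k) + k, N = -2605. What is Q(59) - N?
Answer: 9626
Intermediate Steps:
Q(k) = k + 2*k² (Q(k) = (k² + k²) + k = 2*k² + k = k + 2*k²)
Q(59) - N = 59*(1 + 2*59) - 1*(-2605) = 59*(1 + 118) + 2605 = 59*119 + 2605 = 7021 + 2605 = 9626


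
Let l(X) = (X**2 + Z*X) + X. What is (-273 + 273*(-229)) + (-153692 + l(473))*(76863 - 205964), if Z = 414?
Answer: -34383790322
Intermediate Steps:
l(X) = X**2 + 415*X (l(X) = (X**2 + 414*X) + X = X**2 + 415*X)
(-273 + 273*(-229)) + (-153692 + l(473))*(76863 - 205964) = (-273 + 273*(-229)) + (-153692 + 473*(415 + 473))*(76863 - 205964) = (-273 - 62517) + (-153692 + 473*888)*(-129101) = -62790 + (-153692 + 420024)*(-129101) = -62790 + 266332*(-129101) = -62790 - 34383727532 = -34383790322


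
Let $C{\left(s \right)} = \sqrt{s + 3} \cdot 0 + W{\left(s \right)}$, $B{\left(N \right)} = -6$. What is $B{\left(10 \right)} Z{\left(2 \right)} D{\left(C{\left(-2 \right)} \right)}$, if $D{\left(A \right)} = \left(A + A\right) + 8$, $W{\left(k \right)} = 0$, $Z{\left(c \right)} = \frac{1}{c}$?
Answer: $-24$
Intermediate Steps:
$C{\left(s \right)} = 0$ ($C{\left(s \right)} = \sqrt{s + 3} \cdot 0 + 0 = \sqrt{3 + s} 0 + 0 = 0 + 0 = 0$)
$D{\left(A \right)} = 8 + 2 A$ ($D{\left(A \right)} = 2 A + 8 = 8 + 2 A$)
$B{\left(10 \right)} Z{\left(2 \right)} D{\left(C{\left(-2 \right)} \right)} = - 6 \frac{8 + 2 \cdot 0}{2} = - 6 \frac{8 + 0}{2} = - 6 \cdot \frac{1}{2} \cdot 8 = \left(-6\right) 4 = -24$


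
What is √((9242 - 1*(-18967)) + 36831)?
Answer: 4*√4065 ≈ 255.03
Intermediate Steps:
√((9242 - 1*(-18967)) + 36831) = √((9242 + 18967) + 36831) = √(28209 + 36831) = √65040 = 4*√4065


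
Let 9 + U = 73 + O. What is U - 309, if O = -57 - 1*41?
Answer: -343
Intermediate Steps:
O = -98 (O = -57 - 41 = -98)
U = -34 (U = -9 + (73 - 98) = -9 - 25 = -34)
U - 309 = -34 - 309 = -343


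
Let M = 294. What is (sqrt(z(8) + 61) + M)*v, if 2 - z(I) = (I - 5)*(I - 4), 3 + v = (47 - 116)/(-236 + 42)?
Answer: -75411/97 - 513*sqrt(51)/194 ≈ -796.32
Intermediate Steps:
v = -513/194 (v = -3 + (47 - 116)/(-236 + 42) = -3 - 69/(-194) = -3 - 69*(-1/194) = -3 + 69/194 = -513/194 ≈ -2.6443)
z(I) = 2 - (-5 + I)*(-4 + I) (z(I) = 2 - (I - 5)*(I - 4) = 2 - (-5 + I)*(-4 + I))
(sqrt(z(8) + 61) + M)*v = (sqrt((-18 - 1*8**2 + 9*8) + 61) + 294)*(-513/194) = (sqrt((-18 - 1*64 + 72) + 61) + 294)*(-513/194) = (sqrt((-18 - 64 + 72) + 61) + 294)*(-513/194) = (sqrt(-10 + 61) + 294)*(-513/194) = (sqrt(51) + 294)*(-513/194) = (294 + sqrt(51))*(-513/194) = -75411/97 - 513*sqrt(51)/194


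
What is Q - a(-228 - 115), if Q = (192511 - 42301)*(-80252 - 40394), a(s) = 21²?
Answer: -18122236101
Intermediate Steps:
a(s) = 441
Q = -18122235660 (Q = 150210*(-120646) = -18122235660)
Q - a(-228 - 115) = -18122235660 - 1*441 = -18122235660 - 441 = -18122236101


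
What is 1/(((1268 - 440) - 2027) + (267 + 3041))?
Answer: 1/2109 ≈ 0.00047416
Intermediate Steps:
1/(((1268 - 440) - 2027) + (267 + 3041)) = 1/((828 - 2027) + 3308) = 1/(-1199 + 3308) = 1/2109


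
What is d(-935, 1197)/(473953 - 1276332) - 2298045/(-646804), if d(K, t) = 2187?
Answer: 1842488488707/518981946716 ≈ 3.5502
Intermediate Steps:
d(-935, 1197)/(473953 - 1276332) - 2298045/(-646804) = 2187/(473953 - 1276332) - 2298045/(-646804) = 2187/(-802379) - 2298045*(-1/646804) = 2187*(-1/802379) + 2298045/646804 = -2187/802379 + 2298045/646804 = 1842488488707/518981946716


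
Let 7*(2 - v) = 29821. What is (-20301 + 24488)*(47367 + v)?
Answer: 1263477494/7 ≈ 1.8050e+8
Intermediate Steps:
v = -29807/7 (v = 2 - ⅐*29821 = 2 - 29821/7 = -29807/7 ≈ -4258.1)
(-20301 + 24488)*(47367 + v) = (-20301 + 24488)*(47367 - 29807/7) = 4187*(301762/7) = 1263477494/7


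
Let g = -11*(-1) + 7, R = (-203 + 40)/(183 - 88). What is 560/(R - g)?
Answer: -53200/1873 ≈ -28.404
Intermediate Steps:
R = -163/95 ≈ -1.7158
g = 18 (g = 11 + 7 = 18)
560/(R - g) = 560/(-163/95 - 1*18) = 560/(-163/95 - 18) = 560/(-1873/95) = 560*(-95/1873) = -53200/1873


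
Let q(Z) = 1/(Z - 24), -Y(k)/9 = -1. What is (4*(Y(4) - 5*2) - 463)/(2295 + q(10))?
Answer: -6538/32129 ≈ -0.20349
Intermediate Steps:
Y(k) = 9 (Y(k) = -9*(-1) = 9)
q(Z) = 1/(-24 + Z)
(4*(Y(4) - 5*2) - 463)/(2295 + q(10)) = (4*(9 - 5*2) - 463)/(2295 + 1/(-24 + 10)) = (4*(9 - 10) - 463)/(2295 + 1/(-14)) = (4*(-1) - 463)/(2295 - 1/14) = (-4 - 463)/(32129/14) = -467*14/32129 = -6538/32129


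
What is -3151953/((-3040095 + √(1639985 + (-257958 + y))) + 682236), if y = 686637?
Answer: 7431860748627/5559496995217 + 6303906*√517166/5559496995217 ≈ 1.3376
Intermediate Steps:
-3151953/((-3040095 + √(1639985 + (-257958 + y))) + 682236) = -3151953/((-3040095 + √(1639985 + (-257958 + 686637))) + 682236) = -3151953/((-3040095 + √(1639985 + 428679)) + 682236) = -3151953/((-3040095 + √2068664) + 682236) = -3151953/((-3040095 + 2*√517166) + 682236) = -3151953/(-2357859 + 2*√517166)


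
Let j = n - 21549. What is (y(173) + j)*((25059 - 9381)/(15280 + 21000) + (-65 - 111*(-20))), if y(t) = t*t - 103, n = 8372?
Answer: 650968224811/18140 ≈ 3.5886e+7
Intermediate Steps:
y(t) = -103 + t**2 (y(t) = t**2 - 103 = -103 + t**2)
j = -13177 (j = 8372 - 21549 = -13177)
(y(173) + j)*((25059 - 9381)/(15280 + 21000) + (-65 - 111*(-20))) = ((-103 + 173**2) - 13177)*((25059 - 9381)/(15280 + 21000) + (-65 - 111*(-20))) = ((-103 + 29929) - 13177)*(15678/36280 + (-65 + 2220)) = (29826 - 13177)*(15678*(1/36280) + 2155) = 16649*(7839/18140 + 2155) = 16649*(39099539/18140) = 650968224811/18140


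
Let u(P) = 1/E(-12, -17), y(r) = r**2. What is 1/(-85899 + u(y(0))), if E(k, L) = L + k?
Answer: -29/2491072 ≈ -1.1642e-5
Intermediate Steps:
u(P) = -1/29 (u(P) = 1/(-17 - 12) = 1/(-29) = -1/29)
1/(-85899 + u(y(0))) = 1/(-85899 - 1/29) = 1/(-2491072/29) = -29/2491072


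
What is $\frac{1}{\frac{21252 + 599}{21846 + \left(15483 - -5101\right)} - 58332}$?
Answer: $- \frac{42430}{2475004909} \approx -1.7143 \cdot 10^{-5}$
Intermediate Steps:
$\frac{1}{\frac{21252 + 599}{21846 + \left(15483 - -5101\right)} - 58332} = \frac{1}{\frac{21851}{21846 + \left(15483 + 5101\right)} - 58332} = \frac{1}{\frac{21851}{21846 + 20584} - 58332} = \frac{1}{\frac{21851}{42430} - 58332} = \frac{1}{- \frac{2475004909}{42430}} = - \frac{42430}{2475004909}$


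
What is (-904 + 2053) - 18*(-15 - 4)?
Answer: 1491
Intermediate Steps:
(-904 + 2053) - 18*(-15 - 4) = 1149 - 18*(-19) = 1149 + 342 = 1491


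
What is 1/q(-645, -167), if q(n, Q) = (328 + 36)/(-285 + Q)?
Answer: -113/91 ≈ -1.2418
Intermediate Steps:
q(n, Q) = 364/(-285 + Q)
1/q(-645, -167) = 1/(364/(-285 - 167)) = 1/(364/(-452)) = 1/(364*(-1/452)) = 1/(-91/113) = -113/91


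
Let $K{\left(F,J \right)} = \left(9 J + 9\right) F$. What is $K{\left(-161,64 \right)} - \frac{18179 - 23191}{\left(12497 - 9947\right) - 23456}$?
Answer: $- \frac{984518311}{10453} \approx -94185.0$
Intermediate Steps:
$K{\left(F,J \right)} = F \left(9 + 9 J\right)$ ($K{\left(F,J \right)} = \left(9 + 9 J\right) F = F \left(9 + 9 J\right)$)
$K{\left(-161,64 \right)} - \frac{18179 - 23191}{\left(12497 - 9947\right) - 23456} = 9 \left(-161\right) \left(1 + 64\right) - \frac{18179 - 23191}{\left(12497 - 9947\right) - 23456} = 9 \left(-161\right) 65 - - \frac{5012}{2550 - 23456} = -94185 - - \frac{5012}{-20906} = -94185 - \left(-5012\right) \left(- \frac{1}{20906}\right) = -94185 - \frac{2506}{10453} = - \frac{984518311}{10453}$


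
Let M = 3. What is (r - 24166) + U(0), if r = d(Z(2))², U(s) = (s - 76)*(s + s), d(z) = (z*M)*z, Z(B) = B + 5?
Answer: -2557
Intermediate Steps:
Z(B) = 5 + B
d(z) = 3*z² (d(z) = (z*3)*z = (3*z)*z = 3*z²)
U(s) = 2*s*(-76 + s) (U(s) = (-76 + s)*(2*s) = 2*s*(-76 + s))
r = 21609 (r = (3*(5 + 2)²)² = (3*7²)² = (3*49)² = 147² = 21609)
(r - 24166) + U(0) = (21609 - 24166) + 2*0*(-76 + 0) = -2557 + 2*0*(-76) = -2557 + 0 = -2557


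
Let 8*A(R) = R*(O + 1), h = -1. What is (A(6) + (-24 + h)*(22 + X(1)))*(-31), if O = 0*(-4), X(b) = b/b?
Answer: 71207/4 ≈ 17802.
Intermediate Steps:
X(b) = 1
O = 0
A(R) = R/8 (A(R) = (R*(0 + 1))/8 = (R*1)/8 = R/8)
(A(6) + (-24 + h)*(22 + X(1)))*(-31) = ((⅛)*6 + (-24 - 1)*(22 + 1))*(-31) = (¾ - 25*23)*(-31) = (¾ - 575)*(-31) = -2297/4*(-31) = 71207/4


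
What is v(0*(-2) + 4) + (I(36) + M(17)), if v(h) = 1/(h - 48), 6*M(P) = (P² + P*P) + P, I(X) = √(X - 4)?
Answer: 13087/132 + 4*√2 ≈ 104.80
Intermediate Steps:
I(X) = √(-4 + X)
M(P) = P²/3 + P/6 (M(P) = ((P² + P*P) + P)/6 = ((P² + P²) + P)/6 = (2*P² + P)/6 = (P + 2*P²)/6 = P²/3 + P/6)
v(h) = 1/(-48 + h)
v(0*(-2) + 4) + (I(36) + M(17)) = 1/(-48 + (0*(-2) + 4)) + (√(-4 + 36) + (⅙)*17*(1 + 2*17)) = 1/(-48 + (0 + 4)) + (√32 + (⅙)*17*(1 + 34)) = 1/(-48 + 4) + (4*√2 + (⅙)*17*35) = 1/(-44) + (4*√2 + 595/6) = -1/44 + (595/6 + 4*√2) = 13087/132 + 4*√2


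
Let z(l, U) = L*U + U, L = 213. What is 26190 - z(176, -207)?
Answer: 70488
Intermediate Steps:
z(l, U) = 214*U (z(l, U) = 213*U + U = 214*U)
26190 - z(176, -207) = 26190 - 214*(-207) = 26190 - 1*(-44298) = 26190 + 44298 = 70488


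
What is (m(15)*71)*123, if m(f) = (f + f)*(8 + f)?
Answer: 6025770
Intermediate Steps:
m(f) = 2*f*(8 + f) (m(f) = (2*f)*(8 + f) = 2*f*(8 + f))
(m(15)*71)*123 = ((2*15*(8 + 15))*71)*123 = ((2*15*23)*71)*123 = (690*71)*123 = 48990*123 = 6025770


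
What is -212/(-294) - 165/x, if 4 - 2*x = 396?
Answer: 919/588 ≈ 1.5629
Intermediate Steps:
x = -196 (x = 2 - ½*396 = 2 - 198 = -196)
-212/(-294) - 165/x = -212/(-294) - 165/(-196) = -212*(-1/294) - 165*(-1/196) = 106/147 + 165/196 = 919/588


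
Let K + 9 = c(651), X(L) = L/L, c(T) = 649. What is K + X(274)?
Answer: 641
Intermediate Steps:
X(L) = 1
K = 640 (K = -9 + 649 = 640)
K + X(274) = 640 + 1 = 641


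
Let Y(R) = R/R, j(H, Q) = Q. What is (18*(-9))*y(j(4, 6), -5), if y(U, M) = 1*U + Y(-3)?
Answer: -1134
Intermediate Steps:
Y(R) = 1
y(U, M) = 1 + U (y(U, M) = 1*U + 1 = U + 1 = 1 + U)
(18*(-9))*y(j(4, 6), -5) = (18*(-9))*(1 + 6) = -162*7 = -1134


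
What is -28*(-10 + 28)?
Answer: -504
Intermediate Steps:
-28*(-10 + 28) = -28*18 = -504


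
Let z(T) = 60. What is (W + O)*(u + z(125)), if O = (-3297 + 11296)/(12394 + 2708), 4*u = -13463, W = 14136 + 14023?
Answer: -5623281964391/60408 ≈ -9.3088e+7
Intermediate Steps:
W = 28159
u = -13463/4 (u = (¼)*(-13463) = -13463/4 ≈ -3365.8)
O = 7999/15102 ≈ 0.52966
(W + O)*(u + z(125)) = (28159 + 7999/15102)*(-13463/4 + 60) = (425265217/15102)*(-13223/4) = -5623281964391/60408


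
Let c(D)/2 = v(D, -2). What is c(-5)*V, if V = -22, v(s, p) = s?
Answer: 220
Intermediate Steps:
c(D) = 2*D
c(-5)*V = (2*(-5))*(-22) = -10*(-22) = 220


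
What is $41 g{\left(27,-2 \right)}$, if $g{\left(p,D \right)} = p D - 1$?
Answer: $-2255$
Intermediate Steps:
$g{\left(p,D \right)} = -1 + D p$ ($g{\left(p,D \right)} = D p - 1 = -1 + D p$)
$41 g{\left(27,-2 \right)} = 41 \left(-1 - 54\right) = 41 \left(-55\right) = -2255$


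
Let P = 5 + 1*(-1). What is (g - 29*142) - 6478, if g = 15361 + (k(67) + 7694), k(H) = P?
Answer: 12463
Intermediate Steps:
P = 4 (P = 5 - 1 = 4)
k(H) = 4
g = 23059 (g = 15361 + (4 + 7694) = 15361 + 7698 = 23059)
(g - 29*142) - 6478 = (23059 - 29*142) - 6478 = (23059 - 4118) - 6478 = 18941 - 6478 = 12463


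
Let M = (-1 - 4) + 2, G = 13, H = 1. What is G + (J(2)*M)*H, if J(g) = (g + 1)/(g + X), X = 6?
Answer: 95/8 ≈ 11.875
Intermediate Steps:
M = -3 (M = -5 + 2 = -3)
J(g) = (1 + g)/(6 + g) (J(g) = (g + 1)/(g + 6) = (1 + g)/(6 + g))
G + (J(2)*M)*H = 13 + (((1 + 2)/(6 + 2))*(-3))*1 = 13 + ((3/8)*(-3))*1 = 13 - 9/8*1 = 13 - 9/8 = 95/8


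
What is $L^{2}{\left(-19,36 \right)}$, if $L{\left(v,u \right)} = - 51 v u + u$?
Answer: $1219406400$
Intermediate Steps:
$L{\left(v,u \right)} = u - 51 u v$ ($L{\left(v,u \right)} = - 51 u v + u = u - 51 u v$)
$L^{2}{\left(-19,36 \right)} = \left(36 \left(1 - -969\right)\right)^{2} = \left(36 \left(1 + 969\right)\right)^{2} = \left(36 \cdot 970\right)^{2} = 34920^{2} = 1219406400$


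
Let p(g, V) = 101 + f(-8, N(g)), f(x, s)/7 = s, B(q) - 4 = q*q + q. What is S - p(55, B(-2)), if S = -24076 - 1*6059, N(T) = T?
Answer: -30621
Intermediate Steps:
B(q) = 4 + q + q² (B(q) = 4 + (q*q + q) = 4 + (q² + q) = 4 + (q + q²) = 4 + q + q²)
S = -30135 (S = -24076 - 6059 = -30135)
f(x, s) = 7*s
p(g, V) = 101 + 7*g
S - p(55, B(-2)) = -30135 - (101 + 7*55) = -30135 - (101 + 385) = -30135 - 1*486 = -30135 - 486 = -30621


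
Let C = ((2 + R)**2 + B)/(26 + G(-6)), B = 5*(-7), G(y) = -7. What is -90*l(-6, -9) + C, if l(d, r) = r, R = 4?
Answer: 15391/19 ≈ 810.05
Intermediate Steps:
B = -35
C = 1/19 (C = ((2 + 4)**2 - 35)/(26 - 7) = (6**2 - 35)/19 = (36 - 35)*(1/19) = 1*(1/19) = 1/19 ≈ 0.052632)
-90*l(-6, -9) + C = -90*(-9) + 1/19 = 810 + 1/19 = 15391/19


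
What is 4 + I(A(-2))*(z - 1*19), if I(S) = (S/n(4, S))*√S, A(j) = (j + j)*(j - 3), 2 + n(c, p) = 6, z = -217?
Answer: 4 - 2360*√5 ≈ -5273.1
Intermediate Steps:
n(c, p) = 4 (n(c, p) = -2 + 6 = 4)
A(j) = 2*j*(-3 + j) (A(j) = (2*j)*(-3 + j) = 2*j*(-3 + j))
I(S) = S^(3/2)/4 (I(S) = (S/4)*√S = S^(3/2)/4)
4 + I(A(-2))*(z - 1*19) = 4 + ((2*(-2)*(-3 - 2))^(3/2)/4)*(-217 - 1*19) = 4 + ((2*(-2)*(-5))^(3/2)/4)*(-217 - 19) = 4 + (20^(3/2)/4)*(-236) = 4 + ((40*√5)/4)*(-236) = 4 + (10*√5)*(-236) = 4 - 2360*√5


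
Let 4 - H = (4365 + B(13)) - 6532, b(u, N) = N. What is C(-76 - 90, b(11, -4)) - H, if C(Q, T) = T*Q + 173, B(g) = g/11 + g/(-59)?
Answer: -865142/649 ≈ -1333.0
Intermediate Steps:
B(g) = 48*g/649 (B(g) = g*(1/11) + g*(-1/59) = g/11 - g/59 = 48*g/649)
C(Q, T) = 173 + Q*T (C(Q, T) = Q*T + 173 = 173 + Q*T)
H = 1408355/649 (H = 4 - ((4365 + (48/649)*13) - 6532) = 4 - ((4365 + 624/649) - 6532) = 4 - (2833509/649 - 6532) = 4 - 1*(-1405759/649) = 4 + 1405759/649 = 1408355/649 ≈ 2170.0)
C(-76 - 90, b(11, -4)) - H = (173 + (-76 - 90)*(-4)) - 1*1408355/649 = (173 - 166*(-4)) - 1408355/649 = (173 + 664) - 1408355/649 = 837 - 1408355/649 = -865142/649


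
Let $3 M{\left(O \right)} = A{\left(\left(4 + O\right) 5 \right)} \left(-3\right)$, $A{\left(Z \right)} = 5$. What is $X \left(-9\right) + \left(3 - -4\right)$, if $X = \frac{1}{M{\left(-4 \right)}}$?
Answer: $\frac{44}{5} \approx 8.8$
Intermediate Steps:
$M{\left(O \right)} = -5$ ($M{\left(O \right)} = \frac{5 \left(-3\right)}{3} = \frac{1}{3} \left(-15\right) = -5$)
$X = - \frac{1}{5}$ ($X = \frac{1}{-5} = - \frac{1}{5} \approx -0.2$)
$X \left(-9\right) + \left(3 - -4\right) = \left(- \frac{1}{5}\right) \left(-9\right) + \left(3 - -4\right) = \frac{9}{5} + \left(3 + 4\right) = \frac{9}{5} + 7 = \frac{44}{5}$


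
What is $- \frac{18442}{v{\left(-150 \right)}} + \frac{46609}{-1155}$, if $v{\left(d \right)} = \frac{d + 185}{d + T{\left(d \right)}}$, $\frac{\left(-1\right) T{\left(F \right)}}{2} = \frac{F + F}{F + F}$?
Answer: $\frac{92458463}{1155} \approx 80051.0$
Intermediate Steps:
$T{\left(F \right)} = -2$ ($T{\left(F \right)} = - 2 \frac{F + F}{F + F} = - 2 \frac{2 F}{2 F} = - 2 \cdot 2 F \frac{1}{2 F} = \left(-2\right) 1 = -2$)
$v{\left(d \right)} = \frac{185 + d}{-2 + d}$ ($v{\left(d \right)} = \frac{d + 185}{d - 2} = \frac{185 + d}{-2 + d}$)
$- \frac{18442}{v{\left(-150 \right)}} + \frac{46609}{-1155} = - \frac{18442}{\frac{1}{-2 - 150} \left(185 - 150\right)} + \frac{46609}{-1155} = - \frac{18442}{\frac{1}{-152} \cdot 35} + 46609 \left(- \frac{1}{1155}\right) = - \frac{18442}{\left(- \frac{1}{152}\right) 35} - \frac{46609}{1155} = - \frac{18442}{- \frac{35}{152}} - \frac{46609}{1155} = \left(-18442\right) \left(- \frac{152}{35}\right) - \frac{46609}{1155} = \frac{2803184}{35} - \frac{46609}{1155} = \frac{92458463}{1155}$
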